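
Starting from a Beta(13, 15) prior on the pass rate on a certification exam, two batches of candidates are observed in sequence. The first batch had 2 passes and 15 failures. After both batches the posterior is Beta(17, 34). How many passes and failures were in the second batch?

Because Beta–binomial updating is additive in the counts, the combined data contributed (α_post−α_prior, β_post−β_prior) successes and failures.
Total across both batches: 17−13=4 passes, 34−15=19 failures.
Subtract the first batch: 4−2=2 passes and 19−15=4 failures.

2 passes and 4 failures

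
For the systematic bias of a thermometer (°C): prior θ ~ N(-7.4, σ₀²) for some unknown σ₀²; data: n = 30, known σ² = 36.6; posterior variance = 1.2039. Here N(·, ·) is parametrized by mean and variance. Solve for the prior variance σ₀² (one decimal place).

σ₀² = 91.2

Posterior precision equals prior precision plus data precision: 1/σ_n² = 1/σ₀² + n/σ².
So 1/σ₀² = 1/1.2039 − 30/36.6 = 0.830634 − 0.819672 = 0.010962.
Hence σ₀² = 1/0.010962 ≈ 91.2.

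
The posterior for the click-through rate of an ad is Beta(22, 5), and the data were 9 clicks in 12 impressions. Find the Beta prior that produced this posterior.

Beta(13, 2)

A Beta(a, b) prior with s successes and f failures in binomial data gives a Beta(a+s, b+f) posterior.
Subtract the data counts: 22−9=13, 5−3=2.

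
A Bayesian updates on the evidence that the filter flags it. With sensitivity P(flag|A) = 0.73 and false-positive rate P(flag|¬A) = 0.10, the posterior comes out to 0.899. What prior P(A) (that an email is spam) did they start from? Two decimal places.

Bayes' rule in odds form gives O(A|E) = O(A)·[P(E|A)/P(E|¬A)], hence O(A) = O(A|E)/LR.
Posterior odds = 0.899/(1−0.899) = 8.9010. LR = 0.73/0.10 = 7.3000.
Prior odds = 8.9010/7.3000 = 1.2193, so P(A) = 1.2193/(1+1.2193) ≈ 0.55.

P(A) = 0.55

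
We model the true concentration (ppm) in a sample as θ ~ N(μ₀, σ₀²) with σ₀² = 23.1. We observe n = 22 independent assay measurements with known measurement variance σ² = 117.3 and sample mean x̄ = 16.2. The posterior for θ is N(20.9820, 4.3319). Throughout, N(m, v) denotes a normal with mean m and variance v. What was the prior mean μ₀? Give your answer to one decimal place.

The posterior mean is a precision-weighted average: μ_n = (τ₀μ₀ + τ_data·x̄)/(τ₀+τ_data), with τ₀=1/σ₀² and τ_data=n/σ².
Here τ₀ = 1/23.1 = 0.043290 and τ_data = 22/117.3 = 0.187553, so τ_n = 0.230843.
Rearranging for μ₀: μ₀ = (μ_n·τ_n − τ_data·x̄)/τ₀ = (20.9820·0.230843 − 0.187553·16.2) / 0.043290 = 1.805189/0.043290 ≈ 41.7.

μ₀ = 41.7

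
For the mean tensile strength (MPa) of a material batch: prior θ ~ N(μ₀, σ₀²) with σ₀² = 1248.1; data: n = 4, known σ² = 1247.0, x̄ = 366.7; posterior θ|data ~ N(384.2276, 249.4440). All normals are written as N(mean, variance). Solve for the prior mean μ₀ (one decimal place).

With known observation variance, the Normal–Normal posterior has precision τ_n = τ₀ + n/σ² and mean μ_n = (τ₀μ₀ + (n/σ²)x̄)/τ_n.
Here τ₀ = 1/1248.1 = 0.000801 and τ_data = 4/1247.0 = 0.003208, so τ_n = 0.004009.
Rearranging for μ₀: μ₀ = (μ_n·τ_n − τ_data·x̄)/τ₀ = (384.2276·0.004009 − 0.003208·366.7) / 0.000801 = 0.363995/0.000801 ≈ 454.4.

μ₀ = 454.4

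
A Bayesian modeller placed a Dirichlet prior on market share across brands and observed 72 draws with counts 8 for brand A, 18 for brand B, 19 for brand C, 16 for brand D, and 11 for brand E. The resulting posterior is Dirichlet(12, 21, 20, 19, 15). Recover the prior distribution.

Dirichlet(4, 3, 1, 3, 4)

For a Dirichlet(α) prior with multinomial counts c, the posterior is Dirichlet(α + c) componentwise.
Subtract each count from the matching posterior parameter: 12−8=4, 21−18=3, 20−19=1, 19−16=3, 15−11=4.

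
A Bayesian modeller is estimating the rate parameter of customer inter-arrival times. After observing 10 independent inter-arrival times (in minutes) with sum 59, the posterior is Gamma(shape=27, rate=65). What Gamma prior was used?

For an exponential likelihood with a Gamma(α, β) prior on the rate, n observations with total T give posterior Gamma(α+n, β+T).
So α = 27 − 10 = 17 and β = 65 − 59 = 6.

Gamma(shape=17, rate=6)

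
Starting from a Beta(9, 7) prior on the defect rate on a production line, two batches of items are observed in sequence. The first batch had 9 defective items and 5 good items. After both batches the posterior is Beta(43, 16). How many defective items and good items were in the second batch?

Sequential conjugate updates are equivalent to a single update on the pooled data, so total successes = posterior α − prior α and total failures = posterior β − prior β.
Total across both batches: 43−9=34 defective items, 16−7=9 good items.
Subtract the first batch: 34−9=25 defective items and 9−5=4 good items.

25 defective items and 4 good items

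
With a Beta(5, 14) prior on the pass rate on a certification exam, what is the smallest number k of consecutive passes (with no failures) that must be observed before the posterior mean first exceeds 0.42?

k = 6

After k passes and 0 failures the posterior is Beta(5+k, 14), with mean (5+k)/(5+14+k).
Set (5+k)/(19+k) > 0.42 and solve: k > (0.42·19 − 5)/(1 − 0.42) = 5.138.
The smallest integer exceeding 5.138 is 6.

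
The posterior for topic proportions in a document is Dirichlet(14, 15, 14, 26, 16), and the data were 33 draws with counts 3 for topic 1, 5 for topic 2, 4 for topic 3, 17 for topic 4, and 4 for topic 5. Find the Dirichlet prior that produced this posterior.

For a Dirichlet(α) prior with multinomial counts c, the posterior is Dirichlet(α + c) componentwise.
Subtract each count from the matching posterior parameter: 14−3=11, 15−5=10, 14−4=10, 26−17=9, 16−4=12.

Dirichlet(11, 10, 10, 9, 12)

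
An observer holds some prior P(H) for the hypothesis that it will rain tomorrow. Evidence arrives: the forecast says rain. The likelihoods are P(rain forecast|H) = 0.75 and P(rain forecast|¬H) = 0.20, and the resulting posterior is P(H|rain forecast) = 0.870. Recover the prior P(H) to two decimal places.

P(H) = 0.64

Bayes' rule in odds form gives O(H|E) = O(H)·[P(E|H)/P(E|¬H)], hence O(H) = O(H|E)/LR.
Posterior odds = 0.870/(1−0.870) = 6.6923. LR = 0.75/0.20 = 3.7500.
Prior odds = 6.6923/3.7500 = 1.7846, so P(H) = 1.7846/(1+1.7846) ≈ 0.64.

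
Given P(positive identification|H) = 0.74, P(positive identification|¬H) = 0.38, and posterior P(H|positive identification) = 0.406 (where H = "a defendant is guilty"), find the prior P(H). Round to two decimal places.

P(H) = 0.26

Bayes' rule in odds form gives O(H|E) = O(H)·[P(E|H)/P(E|¬H)], hence O(H) = O(H|E)/LR.
Posterior odds = 0.406/(1−0.406) = 0.6835. LR = 0.74/0.38 = 1.9474.
Prior odds = 0.6835/1.9474 = 0.3510, so P(H) = 0.3510/(1+0.3510) ≈ 0.26.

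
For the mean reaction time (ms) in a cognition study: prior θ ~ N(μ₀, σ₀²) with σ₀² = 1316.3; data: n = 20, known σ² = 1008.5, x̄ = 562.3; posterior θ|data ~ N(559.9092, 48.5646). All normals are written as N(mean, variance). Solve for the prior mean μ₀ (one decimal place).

With known observation variance, the Normal–Normal posterior has precision τ_n = τ₀ + n/σ² and mean μ_n = (τ₀μ₀ + (n/σ²)x̄)/τ_n.
Here τ₀ = 1/1316.3 = 0.000760 and τ_data = 20/1008.5 = 0.019831, so τ_n = 0.020591.
Rearranging for μ₀: μ₀ = (μ_n·τ_n − τ_data·x̄)/τ₀ = (559.9092·0.020591 − 0.019831·562.3) / 0.000760 = 0.378119/0.000760 ≈ 497.5.

μ₀ = 497.5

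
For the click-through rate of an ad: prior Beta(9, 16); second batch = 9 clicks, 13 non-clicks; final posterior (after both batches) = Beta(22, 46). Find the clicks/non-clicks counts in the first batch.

Sequential conjugate updates are equivalent to a single update on the pooled data, so total successes = posterior α − prior α and total failures = posterior β − prior β.
Total across both batches: 22−9=13 clicks, 46−16=30 non-clicks.
Subtract the second batch: 13−9=4 clicks and 30−13=17 non-clicks.

4 clicks and 17 non-clicks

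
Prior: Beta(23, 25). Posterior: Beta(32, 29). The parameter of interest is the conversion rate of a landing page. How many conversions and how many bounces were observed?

9 conversions and 4 bounces

Beta is conjugate to the binomial likelihood: posterior = Beta(a+s, b+f).
Match parameters: s=32−23=9, f=29−25=4.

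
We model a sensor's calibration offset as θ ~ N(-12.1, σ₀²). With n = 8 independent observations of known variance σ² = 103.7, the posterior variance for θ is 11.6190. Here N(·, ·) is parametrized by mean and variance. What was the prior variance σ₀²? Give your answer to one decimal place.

σ₀² = 112.1

Posterior precision equals prior precision plus data precision: 1/σ_n² = 1/σ₀² + n/σ².
So 1/σ₀² = 1/11.6190 − 8/103.7 = 0.086066 − 0.077146 = 0.008920.
Hence σ₀² = 1/0.008920 ≈ 112.1.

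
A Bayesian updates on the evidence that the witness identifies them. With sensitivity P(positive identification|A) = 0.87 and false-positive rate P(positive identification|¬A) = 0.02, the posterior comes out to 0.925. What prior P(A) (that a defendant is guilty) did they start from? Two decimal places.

P(A) = 0.22

Bayes' rule in odds form gives O(A|E) = O(A)·[P(E|A)/P(E|¬A)], hence O(A) = O(A|E)/LR.
Posterior odds = 0.925/(1−0.925) = 12.3333. LR = 0.87/0.02 = 43.5000.
Prior odds = 12.3333/43.5000 = 0.2835, so P(A) = 0.2835/(1+0.2835) ≈ 0.22.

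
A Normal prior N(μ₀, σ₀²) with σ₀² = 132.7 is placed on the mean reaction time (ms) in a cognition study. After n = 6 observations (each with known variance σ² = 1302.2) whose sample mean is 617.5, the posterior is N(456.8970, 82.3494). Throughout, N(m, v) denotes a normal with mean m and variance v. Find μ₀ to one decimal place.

μ₀ = 358.7

With known observation variance, the Normal–Normal posterior has precision τ_n = τ₀ + n/σ² and mean μ_n = (τ₀μ₀ + (n/σ²)x̄)/τ_n.
Here τ₀ = 1/132.7 = 0.007536 and τ_data = 6/1302.2 = 0.004608, so τ_n = 0.012144.
Rearranging for μ₀: μ₀ = (μ_n·τ_n − τ_data·x̄)/τ₀ = (456.8970·0.012144 − 0.004608·617.5) / 0.007536 = 2.703117/0.007536 ≈ 358.7.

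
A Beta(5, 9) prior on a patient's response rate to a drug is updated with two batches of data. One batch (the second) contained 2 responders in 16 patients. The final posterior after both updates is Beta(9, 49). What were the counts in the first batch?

2 responders and 26 non-responders

Because Beta–binomial updating is additive in the counts, the combined data contributed (α_post−α_prior, β_post−β_prior) successes and failures.
Total across both batches: 9−5=4 responders, 49−9=40 non-responders.
Subtract the second batch: 4−2=2 responders and 40−14=26 non-responders.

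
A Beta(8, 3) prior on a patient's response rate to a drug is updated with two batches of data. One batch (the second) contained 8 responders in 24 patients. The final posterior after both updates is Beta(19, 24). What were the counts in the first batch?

3 responders and 5 non-responders

Because Beta–binomial updating is additive in the counts, the combined data contributed (α_post−α_prior, β_post−β_prior) successes and failures.
Total across both batches: 19−8=11 responders, 24−3=21 non-responders.
Subtract the second batch: 11−8=3 responders and 21−16=5 non-responders.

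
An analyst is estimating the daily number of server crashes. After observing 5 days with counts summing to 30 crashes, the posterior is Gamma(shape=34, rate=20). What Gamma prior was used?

Gamma–Poisson conjugacy: posterior shape = α + Σxᵢ, posterior rate = β + n.
So α = 34 − 30 = 4 and β = 20 − 5 = 15.

Gamma(shape=4, rate=15)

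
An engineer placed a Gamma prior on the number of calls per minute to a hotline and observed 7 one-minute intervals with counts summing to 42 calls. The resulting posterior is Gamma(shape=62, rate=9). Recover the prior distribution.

Gamma(shape=20, rate=2)

A Gamma(α, β) prior (rate parametrization) on a Poisson rate with n observations summing to S gives posterior Gamma(α+S, β+n).
So α = 62 − 42 = 20 and β = 9 − 7 = 2.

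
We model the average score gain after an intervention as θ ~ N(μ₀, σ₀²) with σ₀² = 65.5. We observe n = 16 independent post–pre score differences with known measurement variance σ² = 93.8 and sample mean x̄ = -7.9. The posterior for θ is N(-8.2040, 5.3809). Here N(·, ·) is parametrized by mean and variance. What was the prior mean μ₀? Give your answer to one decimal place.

With known observation variance, the Normal–Normal posterior has precision τ_n = τ₀ + n/σ² and mean μ_n = (τ₀μ₀ + (n/σ²)x̄)/τ_n.
Here τ₀ = 1/65.5 = 0.015267 and τ_data = 16/93.8 = 0.170576, so τ_n = 0.185843.
Rearranging for μ₀: μ₀ = (μ_n·τ_n − τ_data·x̄)/τ₀ = (-8.2040·0.185843 − 0.170576·-7.9) / 0.015267 = -0.177106/0.015267 ≈ -11.6.

μ₀ = -11.6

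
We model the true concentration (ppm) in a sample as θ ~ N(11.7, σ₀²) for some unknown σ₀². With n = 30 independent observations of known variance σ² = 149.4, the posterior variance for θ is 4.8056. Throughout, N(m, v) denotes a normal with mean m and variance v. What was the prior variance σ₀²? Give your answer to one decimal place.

σ₀² = 137.2

For the Normal–Normal model with known σ², precisions add: τ_n = τ₀ + n/σ².
So 1/σ₀² = 1/4.8056 − 30/149.4 = 0.208091 − 0.200803 = 0.007288.
Hence σ₀² = 1/0.007288 ≈ 137.2.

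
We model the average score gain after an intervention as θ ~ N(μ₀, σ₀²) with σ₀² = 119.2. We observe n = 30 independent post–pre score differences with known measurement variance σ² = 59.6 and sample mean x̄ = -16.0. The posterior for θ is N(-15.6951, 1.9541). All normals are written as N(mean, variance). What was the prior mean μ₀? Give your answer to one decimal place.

μ₀ = 2.6

The posterior mean is a precision-weighted average: μ_n = (τ₀μ₀ + τ_data·x̄)/(τ₀+τ_data), with τ₀=1/σ₀² and τ_data=n/σ².
Here τ₀ = 1/119.2 = 0.008389 and τ_data = 30/59.6 = 0.503356, so τ_n = 0.511745.
Rearranging for μ₀: μ₀ = (μ_n·τ_n − τ_data·x̄)/τ₀ = (-15.6951·0.511745 − 0.503356·-16.0) / 0.008389 = 0.021807/0.008389 ≈ 2.6.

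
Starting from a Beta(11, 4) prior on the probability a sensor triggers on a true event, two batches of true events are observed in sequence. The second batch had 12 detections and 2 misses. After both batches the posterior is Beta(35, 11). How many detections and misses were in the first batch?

Sequential conjugate updates are equivalent to a single update on the pooled data, so total successes = posterior α − prior α and total failures = posterior β − prior β.
Total across both batches: 35−11=24 detections, 11−4=7 misses.
Subtract the second batch: 24−12=12 detections and 7−2=5 misses.

12 detections and 5 misses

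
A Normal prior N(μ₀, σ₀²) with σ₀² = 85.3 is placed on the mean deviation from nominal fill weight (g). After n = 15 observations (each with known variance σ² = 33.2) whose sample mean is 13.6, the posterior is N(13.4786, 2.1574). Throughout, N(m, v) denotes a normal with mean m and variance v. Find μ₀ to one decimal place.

With known observation variance, the Normal–Normal posterior has precision τ_n = τ₀ + n/σ² and mean μ_n = (τ₀μ₀ + (n/σ²)x̄)/τ_n.
Here τ₀ = 1/85.3 = 0.011723 and τ_data = 15/33.2 = 0.451807, so τ_n = 0.463530.
Rearranging for μ₀: μ₀ = (μ_n·τ_n − τ_data·x̄)/τ₀ = (13.4786·0.463530 − 0.451807·13.6) / 0.011723 = 0.103160/0.011723 ≈ 8.8.

μ₀ = 8.8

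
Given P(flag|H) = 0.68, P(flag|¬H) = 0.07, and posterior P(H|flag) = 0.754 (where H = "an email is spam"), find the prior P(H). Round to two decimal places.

Bayes' rule in odds form gives O(H|E) = O(H)·[P(E|H)/P(E|¬H)], hence O(H) = O(H|E)/LR.
Posterior odds = 0.754/(1−0.754) = 3.0650. LR = 0.68/0.07 = 9.7143.
Prior odds = 3.0650/9.7143 = 0.3155, so P(H) = 0.3155/(1+0.3155) ≈ 0.24.

P(H) = 0.24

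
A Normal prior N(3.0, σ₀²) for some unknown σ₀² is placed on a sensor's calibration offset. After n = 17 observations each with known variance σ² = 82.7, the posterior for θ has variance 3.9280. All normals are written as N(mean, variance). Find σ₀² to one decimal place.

σ₀² = 20.4

For the Normal–Normal model with known σ², precisions add: τ_n = τ₀ + n/σ².
So 1/σ₀² = 1/3.9280 − 17/82.7 = 0.254582 − 0.205562 = 0.049020.
Hence σ₀² = 1/0.049020 ≈ 20.4.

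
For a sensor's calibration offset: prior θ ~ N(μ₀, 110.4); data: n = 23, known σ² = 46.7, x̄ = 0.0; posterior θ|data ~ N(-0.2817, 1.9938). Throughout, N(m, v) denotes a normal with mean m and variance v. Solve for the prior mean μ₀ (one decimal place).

The posterior mean is a precision-weighted average: μ_n = (τ₀μ₀ + τ_data·x̄)/(τ₀+τ_data), with τ₀=1/σ₀² and τ_data=n/σ².
Here τ₀ = 1/110.4 = 0.009058 and τ_data = 23/46.7 = 0.492505, so τ_n = 0.501563.
Rearranging for μ₀: μ₀ = (μ_n·τ_n − τ_data·x̄)/τ₀ = (-0.2817·0.501563 − 0.492505·0.0) / 0.009058 = -0.141290/0.009058 ≈ -15.6.

μ₀ = -15.6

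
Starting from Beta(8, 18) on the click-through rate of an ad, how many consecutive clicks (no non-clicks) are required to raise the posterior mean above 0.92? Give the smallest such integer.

After k clicks and 0 non-clicks the posterior is Beta(8+k, 18), with mean (8+k)/(8+18+k).
Set (8+k)/(26+k) > 0.92 and solve: k > (0.92·26 − 8)/(1 − 0.92) = 199.000.
The smallest integer exceeding 199.000 is 200.

k = 200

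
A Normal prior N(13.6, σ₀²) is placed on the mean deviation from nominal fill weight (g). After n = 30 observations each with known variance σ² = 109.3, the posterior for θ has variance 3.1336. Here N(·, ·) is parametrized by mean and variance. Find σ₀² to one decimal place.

σ₀² = 22.4

Posterior precision equals prior precision plus data precision: 1/σ_n² = 1/σ₀² + n/σ².
So 1/σ₀² = 1/3.1336 − 30/109.3 = 0.319122 − 0.274474 = 0.044648.
Hence σ₀² = 1/0.044648 ≈ 22.4.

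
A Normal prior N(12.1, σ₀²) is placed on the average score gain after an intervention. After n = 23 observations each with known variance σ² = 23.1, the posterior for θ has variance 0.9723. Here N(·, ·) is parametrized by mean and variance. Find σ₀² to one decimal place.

Posterior precision equals prior precision plus data precision: 1/σ_n² = 1/σ₀² + n/σ².
So 1/σ₀² = 1/0.9723 − 23/23.1 = 1.028489 − 0.995671 = 0.032818.
Hence σ₀² = 1/0.032818 ≈ 30.5.

σ₀² = 30.5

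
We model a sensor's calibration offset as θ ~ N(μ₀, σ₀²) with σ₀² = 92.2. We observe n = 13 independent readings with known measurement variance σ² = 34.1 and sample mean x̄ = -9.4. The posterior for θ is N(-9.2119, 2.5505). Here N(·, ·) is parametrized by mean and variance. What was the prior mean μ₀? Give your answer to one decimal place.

The posterior mean is a precision-weighted average: μ_n = (τ₀μ₀ + τ_data·x̄)/(τ₀+τ_data), with τ₀=1/σ₀² and τ_data=n/σ².
Here τ₀ = 1/92.2 = 0.010846 and τ_data = 13/34.1 = 0.381232, so τ_n = 0.392078.
Rearranging for μ₀: μ₀ = (μ_n·τ_n − τ_data·x̄)/τ₀ = (-9.2119·0.392078 − 0.381232·-9.4) / 0.010846 = -0.028203/0.010846 ≈ -2.6.

μ₀ = -2.6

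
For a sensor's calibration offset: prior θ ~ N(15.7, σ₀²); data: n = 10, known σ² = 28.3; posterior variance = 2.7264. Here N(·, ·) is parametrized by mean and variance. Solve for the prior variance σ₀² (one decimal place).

σ₀² = 74.5

For the Normal–Normal model with known σ², precisions add: τ_n = τ₀ + n/σ².
So 1/σ₀² = 1/2.7264 − 10/28.3 = 0.366784 − 0.353357 = 0.013427.
Hence σ₀² = 1/0.013427 ≈ 74.5.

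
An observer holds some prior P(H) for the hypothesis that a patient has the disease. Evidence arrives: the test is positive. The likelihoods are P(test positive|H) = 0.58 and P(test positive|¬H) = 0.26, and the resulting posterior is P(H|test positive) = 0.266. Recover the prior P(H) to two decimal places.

Bayes' rule in odds form gives O(H|E) = O(H)·[P(E|H)/P(E|¬H)], hence O(H) = O(H|E)/LR.
Posterior odds = 0.266/(1−0.266) = 0.3624. LR = 0.58/0.26 = 2.2308.
Prior odds = 0.3624/2.2308 = 0.1625, so P(H) = 0.1625/(1+0.1625) ≈ 0.14.

P(H) = 0.14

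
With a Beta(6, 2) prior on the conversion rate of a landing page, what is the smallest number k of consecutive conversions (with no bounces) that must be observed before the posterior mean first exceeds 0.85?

After k conversions and 0 bounces the posterior is Beta(6+k, 2), with mean (6+k)/(6+2+k).
Set (6+k)/(8+k) > 0.85 and solve: k > (0.85·8 − 6)/(1 − 0.85) = 5.333.
The smallest integer exceeding 5.333 is 6.

k = 6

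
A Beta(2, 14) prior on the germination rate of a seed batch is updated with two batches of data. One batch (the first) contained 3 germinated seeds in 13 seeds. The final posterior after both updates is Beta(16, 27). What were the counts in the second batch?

Because Beta–binomial updating is additive in the counts, the combined data contributed (α_post−α_prior, β_post−β_prior) successes and failures.
Total across both batches: 16−2=14 germinated seeds, 27−14=13 non-germinating seeds.
Subtract the first batch: 14−3=11 germinated seeds and 13−10=3 non-germinating seeds.

11 germinated seeds and 3 non-germinating seeds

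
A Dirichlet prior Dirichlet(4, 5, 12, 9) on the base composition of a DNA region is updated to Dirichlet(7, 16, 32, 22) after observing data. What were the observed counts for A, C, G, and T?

For a Dirichlet(α) prior with multinomial counts c, the posterior is Dirichlet(α + c) componentwise.
Counts are posterior − prior componentwise: 7−4=3, 16−5=11, 32−12=20, 22−9=13.

counts (3, 11, 20, 13)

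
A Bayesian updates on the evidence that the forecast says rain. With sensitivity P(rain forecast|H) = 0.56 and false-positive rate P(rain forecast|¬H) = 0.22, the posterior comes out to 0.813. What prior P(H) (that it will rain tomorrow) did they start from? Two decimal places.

P(H) = 0.63

Bayes' rule in odds form gives O(H|E) = O(H)·[P(E|H)/P(E|¬H)], hence O(H) = O(H|E)/LR.
Posterior odds = 0.813/(1−0.813) = 4.3476. LR = 0.56/0.22 = 2.5455.
Prior odds = 4.3476/2.5455 = 1.7080, so P(H) = 1.7080/(1+1.7080) ≈ 0.63.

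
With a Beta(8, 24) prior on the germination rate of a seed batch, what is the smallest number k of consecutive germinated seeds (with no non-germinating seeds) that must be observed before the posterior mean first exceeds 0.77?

k = 73

After k germinated seeds and 0 non-germinating seeds the posterior is Beta(8+k, 24), with mean (8+k)/(8+24+k).
Set (8+k)/(32+k) > 0.77 and solve: k > (0.77·32 − 8)/(1 − 0.77) = 72.348.
The smallest integer exceeding 72.348 is 73.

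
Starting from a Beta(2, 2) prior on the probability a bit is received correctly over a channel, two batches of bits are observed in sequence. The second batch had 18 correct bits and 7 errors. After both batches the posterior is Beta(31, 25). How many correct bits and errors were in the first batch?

Because Beta–binomial updating is additive in the counts, the combined data contributed (α_post−α_prior, β_post−β_prior) successes and failures.
Total across both batches: 31−2=29 correct bits, 25−2=23 errors.
Subtract the second batch: 29−18=11 correct bits and 23−7=16 errors.

11 correct bits and 16 errors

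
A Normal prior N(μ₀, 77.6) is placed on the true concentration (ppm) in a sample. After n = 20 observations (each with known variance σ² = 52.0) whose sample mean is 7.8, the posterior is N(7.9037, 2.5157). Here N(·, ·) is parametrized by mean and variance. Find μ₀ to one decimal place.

With known observation variance, the Normal–Normal posterior has precision τ_n = τ₀ + n/σ² and mean μ_n = (τ₀μ₀ + (n/σ²)x̄)/τ_n.
Here τ₀ = 1/77.6 = 0.012887 and τ_data = 20/52.0 = 0.384615, so τ_n = 0.397502.
Rearranging for μ₀: μ₀ = (μ_n·τ_n − τ_data·x̄)/τ₀ = (7.9037·0.397502 − 0.384615·7.8) / 0.012887 = 0.141740/0.012887 ≈ 11.0.

μ₀ = 11.0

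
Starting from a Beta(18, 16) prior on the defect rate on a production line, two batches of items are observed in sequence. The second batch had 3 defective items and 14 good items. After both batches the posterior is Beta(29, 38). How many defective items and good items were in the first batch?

8 defective items and 8 good items

Sequential conjugate updates are equivalent to a single update on the pooled data, so total successes = posterior α − prior α and total failures = posterior β − prior β.
Total across both batches: 29−18=11 defective items, 38−16=22 good items.
Subtract the second batch: 11−3=8 defective items and 22−14=8 good items.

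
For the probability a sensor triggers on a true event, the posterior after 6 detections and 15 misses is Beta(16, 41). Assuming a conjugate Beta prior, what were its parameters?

Beta(10, 26)

A Beta(α, β) prior with s successes and f failures in binomial data gives a Beta(α+s, β+f) posterior.
So α = 16 − 6 = 10 and β = 41 − 15 = 26.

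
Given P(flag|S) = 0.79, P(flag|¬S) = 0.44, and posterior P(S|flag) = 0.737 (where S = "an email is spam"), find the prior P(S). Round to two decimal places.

P(S) = 0.61

Bayes' rule in odds form gives O(S|E) = O(S)·[P(E|S)/P(E|¬S)], hence O(S) = O(S|E)/LR.
Posterior odds = 0.737/(1−0.737) = 2.8023. LR = 0.79/0.44 = 1.7955.
Prior odds = 2.8023/1.7955 = 1.5607, so P(S) = 1.5607/(1+1.5607) ≈ 0.61.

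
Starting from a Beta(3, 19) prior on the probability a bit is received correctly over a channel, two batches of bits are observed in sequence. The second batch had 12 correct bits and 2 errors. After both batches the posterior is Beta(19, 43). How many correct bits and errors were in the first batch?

Because Beta–binomial updating is additive in the counts, the combined data contributed (α_post−α_prior, β_post−β_prior) successes and failures.
Total across both batches: 19−3=16 correct bits, 43−19=24 errors.
Subtract the second batch: 16−12=4 correct bits and 24−2=22 errors.

4 correct bits and 22 errors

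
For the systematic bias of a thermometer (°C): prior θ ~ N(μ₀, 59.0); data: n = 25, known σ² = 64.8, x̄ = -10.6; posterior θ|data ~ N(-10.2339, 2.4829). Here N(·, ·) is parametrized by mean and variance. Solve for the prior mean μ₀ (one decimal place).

μ₀ = -1.9

With known observation variance, the Normal–Normal posterior has precision τ_n = τ₀ + n/σ² and mean μ_n = (τ₀μ₀ + (n/σ²)x̄)/τ_n.
Here τ₀ = 1/59.0 = 0.016949 and τ_data = 25/64.8 = 0.385802, so τ_n = 0.402751.
Rearranging for μ₀: μ₀ = (μ_n·τ_n − τ_data·x̄)/τ₀ = (-10.2339·0.402751 − 0.385802·-10.6) / 0.016949 = -0.032212/0.016949 ≈ -1.9.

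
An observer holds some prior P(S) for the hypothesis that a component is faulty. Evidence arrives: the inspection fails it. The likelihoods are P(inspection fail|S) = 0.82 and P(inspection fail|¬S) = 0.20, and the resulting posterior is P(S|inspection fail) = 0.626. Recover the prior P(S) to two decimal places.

Bayes' rule in odds form gives O(S|E) = O(S)·[P(E|S)/P(E|¬S)], hence O(S) = O(S|E)/LR.
Posterior odds = 0.626/(1−0.626) = 1.6738. LR = 0.82/0.20 = 4.1000.
Prior odds = 1.6738/4.1000 = 0.4082, so P(S) = 0.4082/(1+0.4082) ≈ 0.29.

P(S) = 0.29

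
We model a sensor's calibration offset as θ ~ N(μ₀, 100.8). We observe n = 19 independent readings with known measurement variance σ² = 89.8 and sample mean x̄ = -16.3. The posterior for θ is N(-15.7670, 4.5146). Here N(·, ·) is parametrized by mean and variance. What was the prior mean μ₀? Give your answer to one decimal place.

With known observation variance, the Normal–Normal posterior has precision τ_n = τ₀ + n/σ² and mean μ_n = (τ₀μ₀ + (n/σ²)x̄)/τ_n.
Here τ₀ = 1/100.8 = 0.009921 and τ_data = 19/89.8 = 0.211581, so τ_n = 0.221502.
Rearranging for μ₀: μ₀ = (μ_n·τ_n − τ_data·x̄)/τ₀ = (-15.7670·0.221502 − 0.211581·-16.3) / 0.009921 = -0.043652/0.009921 ≈ -4.4.

μ₀ = -4.4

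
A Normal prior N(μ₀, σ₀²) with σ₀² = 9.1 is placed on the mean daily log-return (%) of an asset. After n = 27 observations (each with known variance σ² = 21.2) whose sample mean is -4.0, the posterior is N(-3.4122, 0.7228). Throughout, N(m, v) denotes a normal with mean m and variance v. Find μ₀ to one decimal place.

μ₀ = 3.4

With known observation variance, the Normal–Normal posterior has precision τ_n = τ₀ + n/σ² and mean μ_n = (τ₀μ₀ + (n/σ²)x̄)/τ_n.
Here τ₀ = 1/9.1 = 0.109890 and τ_data = 27/21.2 = 1.273585, so τ_n = 1.383475.
Rearranging for μ₀: μ₀ = (μ_n·τ_n − τ_data·x̄)/τ₀ = (-3.4122·1.383475 − 1.273585·-4.0) / 0.109890 = 0.373647/0.109890 ≈ 3.4.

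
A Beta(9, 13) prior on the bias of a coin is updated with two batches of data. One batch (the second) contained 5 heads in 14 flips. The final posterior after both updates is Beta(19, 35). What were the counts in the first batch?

5 heads and 13 tails

Sequential conjugate updates are equivalent to a single update on the pooled data, so total successes = posterior α − prior α and total failures = posterior β − prior β.
Total across both batches: 19−9=10 heads, 35−13=22 tails.
Subtract the second batch: 10−5=5 heads and 22−9=13 tails.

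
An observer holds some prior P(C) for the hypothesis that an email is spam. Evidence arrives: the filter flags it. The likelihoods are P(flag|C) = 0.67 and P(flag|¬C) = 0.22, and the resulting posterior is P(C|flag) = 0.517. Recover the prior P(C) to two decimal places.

Bayes' rule in odds form gives O(C|E) = O(C)·[P(E|C)/P(E|¬C)], hence O(C) = O(C|E)/LR.
Posterior odds = 0.517/(1−0.517) = 1.0704. LR = 0.67/0.22 = 3.0455.
Prior odds = 1.0704/3.0455 = 0.3515, so P(C) = 0.3515/(1+0.3515) ≈ 0.26.

P(C) = 0.26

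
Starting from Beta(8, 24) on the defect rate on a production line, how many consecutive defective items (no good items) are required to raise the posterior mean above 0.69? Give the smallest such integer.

k = 46

After k defective items and 0 good items the posterior is Beta(8+k, 24), with mean (8+k)/(8+24+k).
Set (8+k)/(32+k) > 0.69 and solve: k > (0.69·32 − 8)/(1 − 0.69) = 45.419.
The smallest integer exceeding 45.419 is 46, and checking k=46: (54)/(78) = 0.6923 > 0.69.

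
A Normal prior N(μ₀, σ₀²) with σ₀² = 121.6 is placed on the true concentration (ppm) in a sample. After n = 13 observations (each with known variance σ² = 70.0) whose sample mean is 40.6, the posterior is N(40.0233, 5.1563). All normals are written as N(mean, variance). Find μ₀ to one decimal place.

The posterior mean is a precision-weighted average: μ_n = (τ₀μ₀ + τ_data·x̄)/(τ₀+τ_data), with τ₀=1/σ₀² and τ_data=n/σ².
Here τ₀ = 1/121.6 = 0.008224 and τ_data = 13/70.0 = 0.185714, so τ_n = 0.193938.
Rearranging for μ₀: μ₀ = (μ_n·τ_n − τ_data·x̄)/τ₀ = (40.0233·0.193938 − 0.185714·40.6) / 0.008224 = 0.222050/0.008224 ≈ 27.0.

μ₀ = 27.0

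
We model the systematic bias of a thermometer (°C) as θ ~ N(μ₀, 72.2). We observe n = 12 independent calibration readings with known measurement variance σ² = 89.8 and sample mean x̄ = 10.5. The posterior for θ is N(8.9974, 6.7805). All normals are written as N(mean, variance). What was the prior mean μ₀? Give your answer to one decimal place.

With known observation variance, the Normal–Normal posterior has precision τ_n = τ₀ + n/σ² and mean μ_n = (τ₀μ₀ + (n/σ²)x̄)/τ_n.
Here τ₀ = 1/72.2 = 0.013850 and τ_data = 12/89.8 = 0.133630, so τ_n = 0.147480.
Rearranging for μ₀: μ₀ = (μ_n·τ_n − τ_data·x̄)/τ₀ = (8.9974·0.147480 − 0.133630·10.5) / 0.013850 = -0.076178/0.013850 ≈ -5.5.

μ₀ = -5.5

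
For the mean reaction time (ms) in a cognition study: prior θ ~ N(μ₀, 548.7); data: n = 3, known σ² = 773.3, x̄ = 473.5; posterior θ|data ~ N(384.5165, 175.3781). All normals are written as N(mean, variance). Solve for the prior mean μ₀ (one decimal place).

μ₀ = 195.1

The posterior mean is a precision-weighted average: μ_n = (τ₀μ₀ + τ_data·x̄)/(τ₀+τ_data), with τ₀=1/σ₀² and τ_data=n/σ².
Here τ₀ = 1/548.7 = 0.001822 and τ_data = 3/773.3 = 0.003879, so τ_n = 0.005701.
Rearranging for μ₀: μ₀ = (μ_n·τ_n − τ_data·x̄)/τ₀ = (384.5165·0.005701 − 0.003879·473.5) / 0.001822 = 0.355422/0.001822 ≈ 195.1.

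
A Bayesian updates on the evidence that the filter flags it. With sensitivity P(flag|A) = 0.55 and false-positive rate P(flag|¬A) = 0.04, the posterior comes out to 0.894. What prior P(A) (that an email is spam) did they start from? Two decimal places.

In odds form, posterior odds = prior odds × likelihood ratio, so prior odds = posterior odds ÷ LR.
Posterior odds = 0.894/(1−0.894) = 8.4340. LR = 0.55/0.04 = 13.7500.
Prior odds = 8.4340/13.7500 = 0.6134, so P(A) = 0.6134/(1+0.6134) ≈ 0.38.

P(A) = 0.38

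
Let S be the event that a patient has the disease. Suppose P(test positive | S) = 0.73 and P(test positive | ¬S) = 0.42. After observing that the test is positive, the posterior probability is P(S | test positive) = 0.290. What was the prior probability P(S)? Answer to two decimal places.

P(S) = 0.19

In odds form, posterior odds = prior odds × likelihood ratio, so prior odds = posterior odds ÷ LR.
Posterior odds = 0.290/(1−0.290) = 0.4085. LR = 0.73/0.42 = 1.7381.
Prior odds = 0.4085/1.7381 = 0.2350, so P(S) = 0.2350/(1+0.2350) ≈ 0.19.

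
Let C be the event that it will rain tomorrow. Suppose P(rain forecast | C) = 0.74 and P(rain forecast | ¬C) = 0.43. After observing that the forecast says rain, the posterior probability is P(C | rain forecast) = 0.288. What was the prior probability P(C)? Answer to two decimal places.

P(C) = 0.19

Bayes' rule in odds form gives O(C|E) = O(C)·[P(E|C)/P(E|¬C)], hence O(C) = O(C|E)/LR.
Posterior odds = 0.288/(1−0.288) = 0.4045. LR = 0.74/0.43 = 1.7209.
Prior odds = 0.4045/1.7209 = 0.2351, so P(C) = 0.2351/(1+0.2351) ≈ 0.19.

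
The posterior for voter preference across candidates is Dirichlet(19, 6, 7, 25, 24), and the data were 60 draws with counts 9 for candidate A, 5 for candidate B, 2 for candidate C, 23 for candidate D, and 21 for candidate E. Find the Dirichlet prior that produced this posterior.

For a Dirichlet(α) prior with multinomial counts c, the posterior is Dirichlet(α + c) componentwise.
Subtract each count from the matching posterior parameter: 19−9=10, 6−5=1, 7−2=5, 25−23=2, 24−21=3.

Dirichlet(10, 1, 5, 2, 3)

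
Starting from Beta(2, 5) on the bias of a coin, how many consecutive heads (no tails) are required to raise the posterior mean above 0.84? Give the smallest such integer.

After k heads and 0 tails the posterior is Beta(2+k, 5), with mean (2+k)/(2+5+k).
Set (2+k)/(7+k) > 0.84 and solve: k > (0.84·7 − 2)/(1 − 0.84) = 24.250.
The smallest integer exceeding 24.250 is 25, and checking k=25: (27)/(32) = 0.8438 > 0.84.

k = 25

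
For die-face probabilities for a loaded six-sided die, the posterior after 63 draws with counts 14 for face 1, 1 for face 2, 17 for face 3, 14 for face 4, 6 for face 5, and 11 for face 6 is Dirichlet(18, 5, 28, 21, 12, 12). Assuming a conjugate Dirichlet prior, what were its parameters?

For a Dirichlet(α) prior with multinomial counts c, the posterior is Dirichlet(α + c) componentwise.
Subtract each count from the matching posterior parameter: 18−14=4, 5−1=4, 28−17=11, 21−14=7, 12−6=6, 12−11=1.

Dirichlet(4, 4, 11, 7, 6, 1)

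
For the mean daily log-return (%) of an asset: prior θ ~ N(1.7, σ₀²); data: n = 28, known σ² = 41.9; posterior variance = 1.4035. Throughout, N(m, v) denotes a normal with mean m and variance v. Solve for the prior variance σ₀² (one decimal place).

For the Normal–Normal model with known σ², precisions add: τ_n = τ₀ + n/σ².
So 1/σ₀² = 1/1.4035 − 28/41.9 = 0.712504 − 0.668258 = 0.044246.
Hence σ₀² = 1/0.044246 ≈ 22.6.

σ₀² = 22.6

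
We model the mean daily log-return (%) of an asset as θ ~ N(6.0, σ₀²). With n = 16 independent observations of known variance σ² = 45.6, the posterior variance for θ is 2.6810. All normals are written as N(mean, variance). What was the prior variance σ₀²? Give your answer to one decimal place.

σ₀² = 45.2

For the Normal–Normal model with known σ², precisions add: τ_n = τ₀ + n/σ².
So 1/σ₀² = 1/2.6810 − 16/45.6 = 0.372995 − 0.350877 = 0.022118.
Hence σ₀² = 1/0.022118 ≈ 45.2.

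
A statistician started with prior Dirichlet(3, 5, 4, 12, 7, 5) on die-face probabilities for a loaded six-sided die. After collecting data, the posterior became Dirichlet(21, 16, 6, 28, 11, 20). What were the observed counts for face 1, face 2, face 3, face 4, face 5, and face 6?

For a Dirichlet(α) prior with multinomial counts c, the posterior is Dirichlet(α + c) componentwise.
Counts are posterior − prior componentwise: 21−3=18, 16−5=11, 6−4=2, 28−12=16, 11−7=4, 20−5=15.

counts (18, 11, 2, 16, 4, 15)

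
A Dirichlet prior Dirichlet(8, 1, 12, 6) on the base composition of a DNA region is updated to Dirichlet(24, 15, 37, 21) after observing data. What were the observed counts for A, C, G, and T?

counts (16, 14, 25, 15)

For a Dirichlet(α) prior with multinomial counts c, the posterior is Dirichlet(α + c) componentwise.
Counts are posterior − prior componentwise: 24−8=16, 15−1=14, 37−12=25, 21−6=15.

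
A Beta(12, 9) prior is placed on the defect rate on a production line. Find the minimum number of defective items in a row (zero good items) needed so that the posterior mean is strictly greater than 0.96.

k = 205

After k defective items and 0 good items the posterior is Beta(12+k, 9), with mean (12+k)/(12+9+k).
Set (12+k)/(21+k) > 0.96 and solve: k > (0.96·21 − 12)/(1 − 0.96) = 204.000.
The smallest integer exceeding 204.000 is 205, and checking k=205: (217)/(226) = 0.9602 > 0.96.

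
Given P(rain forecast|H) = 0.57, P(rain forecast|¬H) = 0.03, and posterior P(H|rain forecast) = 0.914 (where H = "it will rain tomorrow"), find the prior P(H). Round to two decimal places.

Bayes' rule in odds form gives O(H|E) = O(H)·[P(E|H)/P(E|¬H)], hence O(H) = O(H|E)/LR.
Posterior odds = 0.914/(1−0.914) = 10.6279. LR = 0.57/0.03 = 19.0000.
Prior odds = 10.6279/19.0000 = 0.5594, so P(H) = 0.5594/(1+0.5594) ≈ 0.36.

P(H) = 0.36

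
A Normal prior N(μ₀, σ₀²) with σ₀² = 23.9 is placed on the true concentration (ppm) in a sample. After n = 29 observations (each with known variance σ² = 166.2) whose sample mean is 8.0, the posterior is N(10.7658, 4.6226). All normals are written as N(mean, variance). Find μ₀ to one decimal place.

μ₀ = 22.3

The posterior mean is a precision-weighted average: μ_n = (τ₀μ₀ + τ_data·x̄)/(τ₀+τ_data), with τ₀=1/σ₀² and τ_data=n/σ².
Here τ₀ = 1/23.9 = 0.041841 and τ_data = 29/166.2 = 0.174489, so τ_n = 0.216330.
Rearranging for μ₀: μ₀ = (μ_n·τ_n − τ_data·x̄)/τ₀ = (10.7658·0.216330 − 0.174489·8.0) / 0.041841 = 0.933054/0.041841 ≈ 22.3.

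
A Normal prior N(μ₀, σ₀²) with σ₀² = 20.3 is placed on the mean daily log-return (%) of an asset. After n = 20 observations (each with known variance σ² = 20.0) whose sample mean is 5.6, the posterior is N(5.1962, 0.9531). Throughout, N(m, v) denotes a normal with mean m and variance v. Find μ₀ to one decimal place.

μ₀ = -3.0

With known observation variance, the Normal–Normal posterior has precision τ_n = τ₀ + n/σ² and mean μ_n = (τ₀μ₀ + (n/σ²)x̄)/τ_n.
Here τ₀ = 1/20.3 = 0.049261 and τ_data = 20/20.0 = 1.000000, so τ_n = 1.049261.
Rearranging for μ₀: μ₀ = (μ_n·τ_n − τ_data·x̄)/τ₀ = (5.1962·1.049261 − 1.000000·5.6) / 0.049261 = -0.147830/0.049261 ≈ -3.0.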